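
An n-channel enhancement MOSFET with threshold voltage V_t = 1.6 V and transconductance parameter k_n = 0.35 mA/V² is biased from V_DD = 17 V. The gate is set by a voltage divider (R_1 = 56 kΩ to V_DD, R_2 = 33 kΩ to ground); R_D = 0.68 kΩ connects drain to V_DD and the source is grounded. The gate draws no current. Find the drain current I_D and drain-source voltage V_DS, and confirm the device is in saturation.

V_G = V_DD·R_2/(R_1+R_2) = 17×33/89 = 6.3 V. With the source grounded, V_GS = V_G = 6.3 V.
Assume saturation: I_D = (k_n/2)(V_GS − V_t)² = (0.35/2)×(6.3 − 1.6)² = 0.175×4.7² = 3.87 mA.
V_DS = V_DD − I_D·R_D = 17 − 3.87×0.68 = 14.4 V.
Saturation requires V_DS ≥ V_GS − V_t = 4.7 V; 14.4 ≥ 4.7 ✓.

I_D ≈ 3.9 mA, V_DS ≈ 14 V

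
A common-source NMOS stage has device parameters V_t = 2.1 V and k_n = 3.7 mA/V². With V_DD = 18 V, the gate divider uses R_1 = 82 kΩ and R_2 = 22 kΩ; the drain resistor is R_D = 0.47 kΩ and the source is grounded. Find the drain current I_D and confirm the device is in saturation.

I_D ≈ 5.4 mA

V_G = V_DD·R_2/(R_1+R_2) = 18×22/104 = 3.81 V. With the source grounded, V_GS = V_G = 3.81 V.
Assume saturation: I_D = (k_n/2)(V_GS − V_t)² = (3.7/2)×(3.81 − 2.1)² = 1.85×1.71² = 5.39 mA.
V_DS = V_DD − I_D·R_D = 18 − 5.39×0.47 = 15.5 V.
Saturation requires V_DS ≥ V_GS − V_t = 1.71 V; 15.5 ≥ 1.71 ✓.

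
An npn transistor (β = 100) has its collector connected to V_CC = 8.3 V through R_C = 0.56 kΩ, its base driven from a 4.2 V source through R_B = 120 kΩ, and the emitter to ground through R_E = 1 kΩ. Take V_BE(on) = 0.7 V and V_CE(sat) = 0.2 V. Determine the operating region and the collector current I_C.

active; I_C ≈ 1.6 mA

Assume active. Base-emitter loop: I_B = (V_BB − V_BE)/(R_B + (β+1)R_E) = (4.2 − 0.7)/(120 + 101×1) = 0.0158 mA.
I_C = β·I_B = 100×0.0158 = 1.58 mA.
V_CE = V_CC − I_C·R_C − I_E·R_E = 8.3 − 1.58×0.56 − 1.6×1 = 5.81 V > V_CE(sat), so the active-region assumption holds.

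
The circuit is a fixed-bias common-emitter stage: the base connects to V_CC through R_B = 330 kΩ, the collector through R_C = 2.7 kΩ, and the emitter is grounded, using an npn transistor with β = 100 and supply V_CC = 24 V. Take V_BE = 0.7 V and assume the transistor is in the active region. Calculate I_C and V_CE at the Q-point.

Base loop: V_CC = I_B·R_B + V_BE, so I_B = (24 − 0.7)/330 kΩ = 0.0706 mA.
In the active region I_C = β·I_B = 100 × 0.0706 = 7.06 mA.
Collector loop: V_CE = V_CC − I_C·R_C = 24 − 7.06×2.7 = 4.94 V.
Since V_CE = 4.94 V > V_CE(sat) ≈ 0.2 V, the transistor is in the active region as assumed.

I_C ≈ 7.1 mA, V_CE ≈ 4.9 V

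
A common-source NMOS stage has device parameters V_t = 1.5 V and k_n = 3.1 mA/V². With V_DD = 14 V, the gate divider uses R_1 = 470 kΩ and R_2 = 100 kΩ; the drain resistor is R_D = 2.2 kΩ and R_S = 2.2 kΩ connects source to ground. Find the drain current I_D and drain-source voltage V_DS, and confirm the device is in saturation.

V_G = V_DD·R_2/(R_1+R_2) = 14×100/570 = 2.46 V.
Assume saturation: I_D = (k_n/2)(V_GS − V_t)² with V_GS = V_G − I_D·R_S = 2.46 − 2.2·I_D.
Substituting gives 7.5·I_D² − 7.52·I_D + 1.42 = 0, with roots I_D = 0.252 or 0.751 mA.
The root I_D = 0.751 mA gives V_GS = 0.804 V ≤ V_t, so take I_D = 0.252 mA.
Then V_GS = 1.9 V and V_DS = V_DD − I_D(R_D+R_S) = 14 − 0.252×4.4 = 12.9 V.
Saturation requires V_DS ≥ V_GS − V_t = 0.403 V; 12.9 ≥ 0.403 ✓.

I_D ≈ 0.25 mA, V_DS ≈ 13 V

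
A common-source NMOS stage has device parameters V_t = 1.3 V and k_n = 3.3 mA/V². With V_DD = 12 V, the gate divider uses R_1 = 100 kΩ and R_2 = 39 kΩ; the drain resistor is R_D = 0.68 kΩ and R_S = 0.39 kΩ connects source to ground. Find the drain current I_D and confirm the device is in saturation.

I_D ≈ 2.3 mA

V_G = V_DD·R_2/(R_1+R_2) = 12×39/139 = 3.37 V.
Assume saturation: I_D = (k_n/2)(V_GS − V_t)² with V_GS = V_G − I_D·R_S = 3.37 − 0.39·I_D.
Substituting gives 0.251·I_D² − 3.66·I_D + 7.05 = 0, with roots I_D = 2.28 or 12.3 mA.
The root I_D = 12.3 mA gives V_GS = -1.43 V ≤ V_t, so take I_D = 2.28 mA.
Then V_GS = 2.48 V and V_DS = V_DD − I_D(R_D+R_S) = 12 − 2.28×1.07 = 9.56 V.
Saturation requires V_DS ≥ V_GS − V_t = 1.18 V; 9.56 ≥ 1.18 ✓.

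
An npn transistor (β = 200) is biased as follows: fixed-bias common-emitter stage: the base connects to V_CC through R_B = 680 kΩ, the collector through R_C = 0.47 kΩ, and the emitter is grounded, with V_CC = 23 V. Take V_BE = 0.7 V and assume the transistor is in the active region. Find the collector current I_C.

I_C ≈ 6.6 mA

Base loop: V_CC = I_B·R_B + V_BE, so I_B = (23 − 0.7)/680 kΩ = 0.0328 mA.
In the active region I_C = β·I_B = 200 × 0.0328 = 6.56 mA.
Collector loop: V_CE = V_CC − I_C·R_C = 23 − 6.56×0.47 = 19.9 V.
Since V_CE = 19.9 V > V_CE(sat) ≈ 0.2 V, the transistor is in the active region as assumed.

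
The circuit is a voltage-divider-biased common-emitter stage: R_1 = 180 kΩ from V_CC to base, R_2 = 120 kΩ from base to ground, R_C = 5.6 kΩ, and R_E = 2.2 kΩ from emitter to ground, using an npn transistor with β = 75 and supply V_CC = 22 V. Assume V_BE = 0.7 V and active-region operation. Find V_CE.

V_CE ≈ 2.1 V

Thevenize the base divider: V_Th = V_CC·R_2/(R_1+R_2) = 22×120/300 = 8.8 V, R_Th = R_1‖R_2 = 72 kΩ.
Base-emitter loop: V_Th = I_B·R_Th + V_BE + (β+1)I_B·R_E, so I_B = (8.8 − 0.7) / (72 + 76×2.2) = 0.0339 mA.
I_C = β·I_B = 75×0.0339 = 2.54 mA, and I_E = (β+1)I_B = 2.57 mA.
V_CE = V_CC − I_C·R_C − I_E·R_E = 22 − 2.54×5.6 − 2.57×2.2 = 2.12 V.
V_CE = 2.12 V > 0.2 V confirms active-region operation.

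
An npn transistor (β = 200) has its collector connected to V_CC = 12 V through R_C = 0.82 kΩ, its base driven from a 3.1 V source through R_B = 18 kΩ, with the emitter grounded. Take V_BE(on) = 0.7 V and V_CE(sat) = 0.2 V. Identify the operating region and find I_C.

saturation; I_C ≈ 14 mA

Assume active: I_B = (3.1 − 0.7)/18 = 0.133 mA, giving I_C = β·I_B = 26.7 mA.
But then V_CE = 12 − 26.7×0.82 = -9.87 V < V_CE(sat) = 0.2 V — impossible in the active region.
So the transistor is saturated. With V_CE = 0.2 V, I_C = (V_CC − 0.2)/R_C = 11.8/0.82 = 14.4 mA.
Check: β·I_B = 26.7 mA > I_C = 14.4 mA, confirming saturation.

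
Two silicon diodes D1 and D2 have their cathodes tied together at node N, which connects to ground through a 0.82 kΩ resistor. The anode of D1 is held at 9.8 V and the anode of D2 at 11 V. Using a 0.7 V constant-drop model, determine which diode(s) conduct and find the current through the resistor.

Only D2 conducts; I_R ≈ 13 mA

Assume both conduct. Then node N would need to be at both 9.8−0.7 = 9.1 V and 11−0.7 = 10.3 V, which is impossible.
Assume only D2 conducts: V_N = 11 − 0.7 = 10.3 V, so I_R = 10.3/0.82 = 12.6 mA.
Check D1: its anode-to-cathode voltage is 9.8 − 10.3 = -0.5 V < 0.7 V, so it is off. The assumption is consistent.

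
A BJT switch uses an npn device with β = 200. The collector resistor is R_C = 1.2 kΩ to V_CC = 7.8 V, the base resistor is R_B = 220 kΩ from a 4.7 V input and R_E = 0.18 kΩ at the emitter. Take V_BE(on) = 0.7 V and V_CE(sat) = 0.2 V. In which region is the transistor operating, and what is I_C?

active; I_C ≈ 3.1 mA

Assume active. Base-emitter loop: I_B = (V_BB − V_BE)/(R_B + (β+1)R_E) = (4.7 − 0.7)/(220 + 201×0.18) = 0.0156 mA.
I_C = β·I_B = 200×0.0156 = 3.12 mA.
V_CE = V_CC − I_C·R_C − I_E·R_E = 7.8 − 3.12×1.2 − 3.14×0.18 = 3.49 V > V_CE(sat), so the active-region assumption holds.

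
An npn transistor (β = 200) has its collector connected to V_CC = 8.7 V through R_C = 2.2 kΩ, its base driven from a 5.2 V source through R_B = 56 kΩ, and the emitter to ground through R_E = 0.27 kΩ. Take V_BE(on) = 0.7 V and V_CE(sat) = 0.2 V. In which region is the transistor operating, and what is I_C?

Assume active: I_B = (5.2 − 0.7)/(56 + 201×0.27) = 0.0408 mA, I_C = β·I_B = 8.16 mA.
Then V_CE = 8.7 − 8.16×2.2 − 8.2×0.27 = -11.5 V < 0.2 V — the active assumption fails.
Re-solve with V_CE = 0.2 V. KCL at the emitter: V_E/R_E = (V_BB−0.7−V_E)/R_B + (V_CC−0.2−V_E)/R_C, giving V_E = 0.944 V.
I_C = (V_CC − 0.2 − V_E)/R_C = (8.5 − 0.944)/2.2 = 3.43 mA.
Check: I_B = (4.5 − 0.944)/56 = 0.0635 mA, and β·I_B = 12.7 mA > I_C, confirming saturation.

saturation; I_C ≈ 3.4 mA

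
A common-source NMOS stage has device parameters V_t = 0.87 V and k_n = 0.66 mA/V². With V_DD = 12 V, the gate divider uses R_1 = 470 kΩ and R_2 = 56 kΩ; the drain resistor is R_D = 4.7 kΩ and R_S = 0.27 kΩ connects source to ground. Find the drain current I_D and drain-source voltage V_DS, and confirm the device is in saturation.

I_D ≈ 0.051 mA, V_DS ≈ 12 V

V_G = V_DD·R_2/(R_1+R_2) = 12×56/526 = 1.28 V.
Assume saturation: I_D = (k_n/2)(V_GS − V_t)² with V_GS = V_G − I_D·R_S = 1.28 − 0.27·I_D.
Substituting gives 0.0241·I_D² − 1.07·I_D + 0.0548 = 0, with roots I_D = 0.0512 or 44.5 mA.
The root I_D = 44.5 mA gives V_GS = -10.7 V ≤ V_t, so take I_D = 0.0512 mA.
Then V_GS = 1.26 V and V_DS = V_DD − I_D(R_D+R_S) = 12 − 0.0512×4.97 = 11.7 V.
Saturation requires V_DS ≥ V_GS − V_t = 0.394 V; 11.7 ≥ 0.394 ✓.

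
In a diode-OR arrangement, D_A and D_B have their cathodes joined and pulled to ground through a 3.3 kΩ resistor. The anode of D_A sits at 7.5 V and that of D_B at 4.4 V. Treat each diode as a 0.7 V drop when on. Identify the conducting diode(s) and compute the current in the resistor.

Only D_A conducts; I_R ≈ 2.1 mA

Assume both conduct. Then node N would need to be at both 7.5−0.7 = 6.8 V and 4.4−0.7 = 3.7 V, which is impossible.
Assume only D_A conducts: V_N = 7.5 − 0.7 = 6.8 V, so I_R = 6.8/3.3 = 2.06 mA.
Check D_B: its anode-to-cathode voltage is 4.4 − 6.8 = -2.4 V < 0.7 V, so it is off. The assumption is consistent.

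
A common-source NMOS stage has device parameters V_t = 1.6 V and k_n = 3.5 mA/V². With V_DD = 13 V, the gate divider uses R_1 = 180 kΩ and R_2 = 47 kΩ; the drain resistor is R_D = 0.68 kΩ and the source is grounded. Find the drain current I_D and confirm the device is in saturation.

I_D ≈ 2.1 mA

V_G = V_DD·R_2/(R_1+R_2) = 13×47/227 = 2.69 V. With the source grounded, V_GS = V_G = 2.69 V.
Assume saturation: I_D = (k_n/2)(V_GS − V_t)² = (3.5/2)×(2.69 − 1.6)² = 1.75×1.09² = 2.09 mA.
V_DS = V_DD − I_D·R_D = 13 − 2.09×0.68 = 11.6 V.
Saturation requires V_DS ≥ V_GS − V_t = 1.09 V; 11.6 ≥ 1.09 ✓.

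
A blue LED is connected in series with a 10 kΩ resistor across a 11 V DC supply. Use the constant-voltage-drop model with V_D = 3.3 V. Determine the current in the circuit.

I ≈ 0.77 mA

KVL around the loop: 11 = V_D + I·R = 3.3 + I × 10 kΩ.
So I = (11 − 3.3) / 10 kΩ = 7.7 / 10 = 0.77 mA.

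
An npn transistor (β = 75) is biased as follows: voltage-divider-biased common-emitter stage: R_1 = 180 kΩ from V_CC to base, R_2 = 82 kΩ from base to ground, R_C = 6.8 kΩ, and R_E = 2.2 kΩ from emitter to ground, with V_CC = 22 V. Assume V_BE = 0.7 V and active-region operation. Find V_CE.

V_CE ≈ 3.3 V

Thevenize the base divider: V_Th = V_CC·R_2/(R_1+R_2) = 22×82/262 = 6.89 V, R_Th = R_1‖R_2 = 56.3 kΩ.
Base-emitter loop: V_Th = I_B·R_Th + V_BE + (β+1)I_B·R_E, so I_B = (6.89 − 0.7) / (56.3 + 76×2.2) = 0.0277 mA.
I_C = β·I_B = 75×0.0277 = 2.08 mA, and I_E = (β+1)I_B = 2.1 mA.
V_CE = V_CC − I_C·R_C − I_E·R_E = 22 − 2.08×6.8 − 2.1×2.2 = 3.26 V.
V_CE = 3.26 V > 0.2 V confirms active-region operation.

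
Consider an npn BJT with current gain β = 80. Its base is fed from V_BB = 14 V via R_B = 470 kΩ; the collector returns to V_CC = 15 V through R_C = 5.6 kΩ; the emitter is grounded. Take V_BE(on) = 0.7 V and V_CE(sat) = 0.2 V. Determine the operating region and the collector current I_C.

active; I_C ≈ 2.3 mA

Assume active. Base-emitter loop: I_B = (V_BB − V_BE)/R_B = (14 − 0.7)/470 = 0.0283 mA.
I_C = β·I_B = 80×0.0283 = 2.26 mA.
V_CE = V_CC − I_C·R_C = 15 − 2.26×5.6 = 2.32 V > V_CE(sat), so the active-region assumption holds.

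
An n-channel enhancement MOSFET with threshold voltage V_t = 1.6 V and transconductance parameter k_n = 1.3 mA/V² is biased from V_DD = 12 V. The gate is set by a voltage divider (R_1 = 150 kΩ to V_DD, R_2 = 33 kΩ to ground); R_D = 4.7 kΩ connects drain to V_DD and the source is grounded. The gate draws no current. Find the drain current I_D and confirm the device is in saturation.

V_G = V_DD·R_2/(R_1+R_2) = 12×33/183 = 2.16 V. With the source grounded, V_GS = V_G = 2.16 V.
Assume saturation: I_D = (k_n/2)(V_GS − V_t)² = (1.3/2)×(2.16 − 1.6)² = 0.65×0.564² = 0.207 mA.
V_DS = V_DD − I_D·R_D = 12 − 0.207×4.7 = 11 V.
Saturation requires V_DS ≥ V_GS − V_t = 0.564 V; 11 ≥ 0.564 ✓.

I_D ≈ 0.21 mA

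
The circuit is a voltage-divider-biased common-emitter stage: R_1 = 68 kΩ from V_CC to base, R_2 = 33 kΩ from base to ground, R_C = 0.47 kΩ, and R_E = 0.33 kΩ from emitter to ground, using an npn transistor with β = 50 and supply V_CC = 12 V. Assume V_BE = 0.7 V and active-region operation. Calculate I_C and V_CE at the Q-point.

Thevenize the base divider: V_Th = V_CC·R_2/(R_1+R_2) = 12×33/101 = 3.92 V, R_Th = R_1‖R_2 = 22.2 kΩ.
Base-emitter loop: V_Th = I_B·R_Th + V_BE + (β+1)I_B·R_E, so I_B = (3.92 − 0.7) / (22.2 + 51×0.33) = 0.0825 mA.
I_C = β·I_B = 50×0.0825 = 4.12 mA, and I_E = (β+1)I_B = 4.21 mA.
V_CE = V_CC − I_C·R_C − I_E·R_E = 12 − 4.12×0.47 − 4.21×0.33 = 8.67 V.
V_CE = 8.67 V > 0.2 V confirms active-region operation.

I_C ≈ 4.1 mA, V_CE ≈ 8.7 V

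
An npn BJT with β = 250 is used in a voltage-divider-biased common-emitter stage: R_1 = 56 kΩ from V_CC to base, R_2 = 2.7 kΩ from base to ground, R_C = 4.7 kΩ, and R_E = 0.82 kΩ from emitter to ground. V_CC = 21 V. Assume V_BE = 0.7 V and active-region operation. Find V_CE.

V_CE ≈ 19 V

Thevenize the base divider: V_Th = V_CC·R_2/(R_1+R_2) = 21×2.7/58.7 = 0.966 V, R_Th = R_1‖R_2 = 2.58 kΩ.
Base-emitter loop: V_Th = I_B·R_Th + V_BE + (β+1)I_B·R_E, so I_B = (0.966 − 0.7) / (2.58 + 251×0.82) = 0.00128 mA.
I_C = β·I_B = 250×0.00128 = 0.319 mA, and I_E = (β+1)I_B = 0.32 mA.
V_CE = V_CC − I_C·R_C − I_E·R_E = 21 − 0.319×4.7 − 0.32×0.82 = 19.2 V.
V_CE = 19.2 V > 0.2 V confirms active-region operation.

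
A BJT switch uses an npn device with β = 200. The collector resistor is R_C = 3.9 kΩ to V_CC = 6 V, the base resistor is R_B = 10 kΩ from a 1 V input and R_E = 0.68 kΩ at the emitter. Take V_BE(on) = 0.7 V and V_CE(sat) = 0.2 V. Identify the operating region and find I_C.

active; I_C ≈ 0.41 mA

Assume active. Base-emitter loop: I_B = (V_BB − V_BE)/(R_B + (β+1)R_E) = (1 − 0.7)/(10 + 201×0.68) = 0.00205 mA.
I_C = β·I_B = 200×0.00205 = 0.409 mA.
V_CE = V_CC − I_C·R_C − I_E·R_E = 6 − 0.409×3.9 − 0.411×0.68 = 4.13 V > V_CE(sat), so the active-region assumption holds.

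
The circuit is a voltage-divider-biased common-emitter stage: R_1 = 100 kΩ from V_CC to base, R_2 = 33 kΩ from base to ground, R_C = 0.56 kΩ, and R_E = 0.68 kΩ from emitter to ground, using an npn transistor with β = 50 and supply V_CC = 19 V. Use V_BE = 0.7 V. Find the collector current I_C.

I_C ≈ 3.4 mA

Thevenize the base divider: V_Th = V_CC·R_2/(R_1+R_2) = 19×33/133 = 4.71 V, R_Th = R_1‖R_2 = 24.8 kΩ.
Base-emitter loop: V_Th = I_B·R_Th + V_BE + (β+1)I_B·R_E, so I_B = (4.71 − 0.7) / (24.8 + 51×0.68) = 0.0675 mA.
I_C = β·I_B = 50×0.0675 = 3.37 mA, and I_E = (β+1)I_B = 3.44 mA.
V_CE = V_CC − I_C·R_C − I_E·R_E = 19 − 3.37×0.56 − 3.44×0.68 = 14.8 V.
V_CE = 14.8 V > 0.2 V confirms active-region operation.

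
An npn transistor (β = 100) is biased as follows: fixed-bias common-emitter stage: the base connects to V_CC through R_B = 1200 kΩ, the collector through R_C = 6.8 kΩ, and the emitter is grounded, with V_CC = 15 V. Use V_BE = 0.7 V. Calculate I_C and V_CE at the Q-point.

I_C ≈ 1.2 mA, V_CE ≈ 6.9 V

Base loop: V_CC = I_B·R_B + V_BE, so I_B = (15 − 0.7)/1200 kΩ = 0.0119 mA.
In the active region I_C = β·I_B = 100 × 0.0119 = 1.19 mA.
Collector loop: V_CE = V_CC − I_C·R_C = 15 − 1.19×6.8 = 6.9 V.
Since V_CE = 6.9 V > V_CE(sat) ≈ 0.2 V, the transistor is in the active region as assumed.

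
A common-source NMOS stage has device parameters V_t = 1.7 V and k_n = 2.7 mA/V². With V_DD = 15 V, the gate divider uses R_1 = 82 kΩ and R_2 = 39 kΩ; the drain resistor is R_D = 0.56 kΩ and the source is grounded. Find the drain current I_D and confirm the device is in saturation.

V_G = V_DD·R_2/(R_1+R_2) = 15×39/121 = 4.83 V. With the source grounded, V_GS = V_G = 4.83 V.
Assume saturation: I_D = (k_n/2)(V_GS − V_t)² = (2.7/2)×(4.83 − 1.7)² = 1.35×3.13² = 13.3 mA.
V_DS = V_DD − I_D·R_D = 15 − 13.3×0.56 = 7.57 V.
Saturation requires V_DS ≥ V_GS − V_t = 3.13 V; 7.57 ≥ 3.13 ✓.

I_D ≈ 13 mA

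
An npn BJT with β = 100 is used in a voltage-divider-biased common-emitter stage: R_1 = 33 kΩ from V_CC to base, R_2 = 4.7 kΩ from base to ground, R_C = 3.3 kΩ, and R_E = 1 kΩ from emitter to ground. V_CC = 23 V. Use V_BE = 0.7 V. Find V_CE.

Thevenize the base divider: V_Th = V_CC·R_2/(R_1+R_2) = 23×4.7/37.7 = 2.87 V, R_Th = R_1‖R_2 = 4.11 kΩ.
Base-emitter loop: V_Th = I_B·R_Th + V_BE + (β+1)I_B·R_E, so I_B = (2.87 − 0.7) / (4.11 + 101×1) = 0.0206 mA.
I_C = β·I_B = 100×0.0206 = 2.06 mA, and I_E = (β+1)I_B = 2.08 mA.
V_CE = V_CC − I_C·R_C − I_E·R_E = 23 − 2.06×3.3 − 2.08×1 = 14.1 V.
V_CE = 14.1 V > 0.2 V confirms active-region operation.

V_CE ≈ 14 V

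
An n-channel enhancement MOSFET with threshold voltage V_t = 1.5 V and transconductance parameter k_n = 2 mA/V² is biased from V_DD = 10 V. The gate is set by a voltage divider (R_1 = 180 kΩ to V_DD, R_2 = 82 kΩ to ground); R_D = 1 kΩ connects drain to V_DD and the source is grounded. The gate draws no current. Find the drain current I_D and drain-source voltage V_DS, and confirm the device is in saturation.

V_G = V_DD·R_2/(R_1+R_2) = 10×82/262 = 3.13 V. With the source grounded, V_GS = V_G = 3.13 V.
Assume saturation: I_D = (k_n/2)(V_GS − V_t)² = (2/2)×(3.13 − 1.5)² = 1×1.63² = 2.66 mA.
V_DS = V_DD − I_D·R_D = 10 − 2.66×1 = 7.34 V.
Saturation requires V_DS ≥ V_GS − V_t = 1.63 V; 7.34 ≥ 1.63 ✓.

I_D ≈ 2.7 mA, V_DS ≈ 7.3 V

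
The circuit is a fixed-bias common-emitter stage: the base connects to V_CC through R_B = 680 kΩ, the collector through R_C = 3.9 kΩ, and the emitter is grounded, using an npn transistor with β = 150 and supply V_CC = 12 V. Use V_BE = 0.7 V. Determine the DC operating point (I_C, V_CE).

I_C ≈ 2.5 mA, V_CE ≈ 2.3 V

Base loop: V_CC = I_B·R_B + V_BE, so I_B = (12 − 0.7)/680 kΩ = 0.0166 mA.
In the active region I_C = β·I_B = 150 × 0.0166 = 2.49 mA.
Collector loop: V_CE = V_CC − I_C·R_C = 12 − 2.49×3.9 = 2.28 V.
Since V_CE = 2.28 V > V_CE(sat) ≈ 0.2 V, the transistor is in the active region as assumed.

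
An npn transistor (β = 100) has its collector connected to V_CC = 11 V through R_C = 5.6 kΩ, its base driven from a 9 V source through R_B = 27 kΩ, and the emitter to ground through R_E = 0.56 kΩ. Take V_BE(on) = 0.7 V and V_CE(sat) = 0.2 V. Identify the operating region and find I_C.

Assume active: I_B = (9 − 0.7)/(27 + 101×0.56) = 0.0993 mA, I_C = β·I_B = 9.93 mA.
Then V_CE = 11 − 9.93×5.6 − 10×0.56 = -50.2 V < 0.2 V — the active assumption fails.
Re-solve with V_CE = 0.2 V. KCL at the emitter: V_E/R_E = (V_BB−0.7−V_E)/R_B + (V_CC−0.2−V_E)/R_C, giving V_E = 1.12 V.
I_C = (V_CC − 0.2 − V_E)/R_C = (10.8 − 1.12)/5.6 = 1.73 mA.
Check: I_B = (8.3 − 1.12)/27 = 0.266 mA, and β·I_B = 26.6 mA > I_C, confirming saturation.

saturation; I_C ≈ 1.7 mA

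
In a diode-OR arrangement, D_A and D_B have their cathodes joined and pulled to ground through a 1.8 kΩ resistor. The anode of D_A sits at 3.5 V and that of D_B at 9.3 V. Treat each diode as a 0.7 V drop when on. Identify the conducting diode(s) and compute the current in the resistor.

Only D_B conducts; I_R ≈ 4.8 mA

Assume both conduct. Then node N would need to be at both 3.5−0.7 = 2.8 V and 9.3−0.7 = 8.6 V, which is impossible.
Assume only D_B conducts: V_N = 9.3 − 0.7 = 8.6 V, so I_R = 8.6/1.8 = 4.78 mA.
Check D_A: its anode-to-cathode voltage is 3.5 − 8.6 = -5.1 V < 0.7 V, so it is off. The assumption is consistent.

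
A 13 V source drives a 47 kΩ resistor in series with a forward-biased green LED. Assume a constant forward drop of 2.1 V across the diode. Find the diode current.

I ≈ 0.23 mA

KVL around the loop: 13 = V_D + I·R = 2.1 + I × 47 kΩ.
So I = (13 − 2.1) / 47 kΩ = 10.9 / 47 = 0.232 mA.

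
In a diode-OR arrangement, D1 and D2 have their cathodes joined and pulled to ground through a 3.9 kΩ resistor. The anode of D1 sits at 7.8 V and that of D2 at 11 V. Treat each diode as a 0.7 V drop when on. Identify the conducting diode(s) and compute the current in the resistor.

Assume both conduct. Then node N would need to be at both 7.8−0.7 = 7.1 V and 11−0.7 = 10.3 V, which is impossible.
Assume only D2 conducts: V_N = 11 − 0.7 = 10.3 V, so I_R = 10.3/3.9 = 2.64 mA.
Check D1: its anode-to-cathode voltage is 7.8 − 10.3 = -2.5 V < 0.7 V, so it is off. The assumption is consistent.

Only D2 conducts; I_R ≈ 2.6 mA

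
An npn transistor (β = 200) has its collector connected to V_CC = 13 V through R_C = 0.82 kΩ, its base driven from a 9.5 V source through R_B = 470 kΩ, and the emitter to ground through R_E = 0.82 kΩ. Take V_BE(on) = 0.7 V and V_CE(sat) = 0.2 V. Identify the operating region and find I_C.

Assume active. Base-emitter loop: I_B = (V_BB − V_BE)/(R_B + (β+1)R_E) = (9.5 − 0.7)/(470 + 201×0.82) = 0.0139 mA.
I_C = β·I_B = 200×0.0139 = 2.77 mA.
V_CE = V_CC − I_C·R_C − I_E·R_E = 13 − 2.77×0.82 − 2.79×0.82 = 8.44 V > V_CE(sat), so the active-region assumption holds.

active; I_C ≈ 2.8 mA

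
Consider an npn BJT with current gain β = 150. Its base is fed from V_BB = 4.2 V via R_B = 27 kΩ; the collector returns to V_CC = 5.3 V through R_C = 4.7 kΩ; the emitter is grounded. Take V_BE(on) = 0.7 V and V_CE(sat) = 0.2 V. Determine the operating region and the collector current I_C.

Assume active: I_B = (4.2 − 0.7)/27 = 0.13 mA, giving I_C = β·I_B = 19.4 mA.
But then V_CE = 5.3 − 19.4×4.7 = -86.1 V < V_CE(sat) = 0.2 V — impossible in the active region.
So the transistor is saturated. With V_CE = 0.2 V, I_C = (V_CC − 0.2)/R_C = 5.1/4.7 = 1.09 mA.
Check: β·I_B = 19.4 mA > I_C = 1.09 mA, confirming saturation.

saturation; I_C ≈ 1.1 mA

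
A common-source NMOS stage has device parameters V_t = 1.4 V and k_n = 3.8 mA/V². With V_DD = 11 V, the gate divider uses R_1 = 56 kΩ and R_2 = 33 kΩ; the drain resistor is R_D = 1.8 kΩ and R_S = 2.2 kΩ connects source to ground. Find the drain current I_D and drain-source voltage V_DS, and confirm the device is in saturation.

I_D ≈ 0.9 mA, V_DS ≈ 7.4 V

V_G = V_DD·R_2/(R_1+R_2) = 11×33/89 = 4.08 V.
Assume saturation: I_D = (k_n/2)(V_GS − V_t)² with V_GS = V_G − I_D·R_S = 4.08 − 2.2·I_D.
Substituting gives 9.2·I_D² − 23.4·I_D + 13.6 = 0, with roots I_D = 0.904 or 1.64 mA.
The root I_D = 1.64 mA gives V_GS = 0.471 V ≤ V_t, so take I_D = 0.904 mA.
Then V_GS = 2.09 V and V_DS = V_DD − I_D(R_D+R_S) = 11 − 0.904×4 = 7.38 V.
Saturation requires V_DS ≥ V_GS − V_t = 0.69 V; 7.38 ≥ 0.69 ✓.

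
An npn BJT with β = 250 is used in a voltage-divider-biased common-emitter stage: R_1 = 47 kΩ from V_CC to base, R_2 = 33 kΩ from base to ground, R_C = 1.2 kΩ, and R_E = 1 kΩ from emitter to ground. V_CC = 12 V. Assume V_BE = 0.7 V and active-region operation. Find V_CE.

V_CE ≈ 3.3 V

Thevenize the base divider: V_Th = V_CC·R_2/(R_1+R_2) = 12×33/80 = 4.95 V, R_Th = R_1‖R_2 = 19.4 kΩ.
Base-emitter loop: V_Th = I_B·R_Th + V_BE + (β+1)I_B·R_E, so I_B = (4.95 − 0.7) / (19.4 + 251×1) = 0.0157 mA.
I_C = β·I_B = 250×0.0157 = 3.93 mA, and I_E = (β+1)I_B = 3.95 mA.
V_CE = V_CC − I_C·R_C − I_E·R_E = 12 − 3.93×1.2 − 3.95×1 = 3.34 V.
V_CE = 3.34 V > 0.2 V confirms active-region operation.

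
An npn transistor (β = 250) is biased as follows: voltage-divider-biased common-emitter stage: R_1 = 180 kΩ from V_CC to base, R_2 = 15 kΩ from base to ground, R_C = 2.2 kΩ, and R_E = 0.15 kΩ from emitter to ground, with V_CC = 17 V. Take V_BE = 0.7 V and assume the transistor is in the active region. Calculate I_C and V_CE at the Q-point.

Thevenize the base divider: V_Th = V_CC·R_2/(R_1+R_2) = 17×15/195 = 1.31 V, R_Th = R_1‖R_2 = 13.8 kΩ.
Base-emitter loop: V_Th = I_B·R_Th + V_BE + (β+1)I_B·R_E, so I_B = (1.31 − 0.7) / (13.8 + 251×0.15) = 0.0118 mA.
I_C = β·I_B = 250×0.0118 = 2.95 mA, and I_E = (β+1)I_B = 2.96 mA.
V_CE = V_CC − I_C·R_C − I_E·R_E = 17 − 2.95×2.2 − 2.96×0.15 = 10.1 V.
V_CE = 10.1 V > 0.2 V confirms active-region operation.

I_C ≈ 3 mA, V_CE ≈ 10 V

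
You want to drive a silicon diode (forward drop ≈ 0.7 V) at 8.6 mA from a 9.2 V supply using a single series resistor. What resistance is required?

R ≈ 0.99 kΩ

The resistor drops V_S − V_D = 9.2 − 0.7 = 8.5 V at 8.6 mA.
R = 8.5 V / 8.6 mA = 0.988 kΩ.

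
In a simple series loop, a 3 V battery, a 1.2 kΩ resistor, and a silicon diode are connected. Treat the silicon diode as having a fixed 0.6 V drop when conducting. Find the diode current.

I ≈ 2 mA

KVL around the loop: 3 = V_D + I·R = 0.6 + I × 1.2 kΩ.
So I = (3 − 0.6) / 1.2 kΩ = 2.4 / 1.2 = 2 mA.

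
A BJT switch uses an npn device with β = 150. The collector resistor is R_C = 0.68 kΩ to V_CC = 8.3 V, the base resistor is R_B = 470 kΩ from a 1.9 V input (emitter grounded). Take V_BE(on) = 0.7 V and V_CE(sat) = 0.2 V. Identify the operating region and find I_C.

active; I_C ≈ 0.38 mA

Assume active. Base-emitter loop: I_B = (V_BB − V_BE)/R_B = (1.9 − 0.7)/470 = 0.00255 mA.
I_C = β·I_B = 150×0.00255 = 0.383 mA.
V_CE = V_CC − I_C·R_C = 8.3 − 0.383×0.68 = 8.04 V > V_CE(sat), so the active-region assumption holds.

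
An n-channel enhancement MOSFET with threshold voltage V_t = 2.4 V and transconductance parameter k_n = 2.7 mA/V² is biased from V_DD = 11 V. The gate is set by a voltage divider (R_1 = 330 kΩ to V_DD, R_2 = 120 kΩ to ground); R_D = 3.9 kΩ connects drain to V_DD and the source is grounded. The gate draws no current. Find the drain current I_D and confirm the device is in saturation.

I_D ≈ 0.38 mA

V_G = V_DD·R_2/(R_1+R_2) = 11×120/450 = 2.93 V. With the source grounded, V_GS = V_G = 2.93 V.
Assume saturation: I_D = (k_n/2)(V_GS − V_t)² = (2.7/2)×(2.93 − 2.4)² = 1.35×0.533² = 0.384 mA.
V_DS = V_DD − I_D·R_D = 11 − 0.384×3.9 = 9.5 V.
Saturation requires V_DS ≥ V_GS − V_t = 0.533 V; 9.5 ≥ 0.533 ✓.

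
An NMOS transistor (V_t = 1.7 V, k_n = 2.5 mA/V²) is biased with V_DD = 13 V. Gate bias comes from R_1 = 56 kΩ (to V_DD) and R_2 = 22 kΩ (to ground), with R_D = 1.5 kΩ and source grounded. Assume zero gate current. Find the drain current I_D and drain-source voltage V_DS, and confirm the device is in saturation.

V_G = V_DD·R_2/(R_1+R_2) = 13×22/78 = 3.67 V. With the source grounded, V_GS = V_G = 3.67 V.
Assume saturation: I_D = (k_n/2)(V_GS − V_t)² = (2.5/2)×(3.67 − 1.7)² = 1.25×1.97² = 4.83 mA.
V_DS = V_DD − I_D·R_D = 13 − 4.83×1.5 = 5.75 V.
Saturation requires V_DS ≥ V_GS − V_t = 1.97 V; 5.75 ≥ 1.97 ✓.

I_D ≈ 4.8 mA, V_DS ≈ 5.7 V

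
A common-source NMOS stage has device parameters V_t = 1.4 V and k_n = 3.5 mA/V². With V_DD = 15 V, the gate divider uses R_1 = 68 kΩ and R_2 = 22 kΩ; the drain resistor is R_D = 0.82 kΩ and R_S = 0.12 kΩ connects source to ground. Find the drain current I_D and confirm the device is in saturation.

I_D ≈ 4.9 mA

V_G = V_DD·R_2/(R_1+R_2) = 15×22/90 = 3.67 V.
Assume saturation: I_D = (k_n/2)(V_GS − V_t)² with V_GS = V_G − I_D·R_S = 3.67 − 0.12·I_D.
Substituting gives 0.0252·I_D² − 1.95·I_D + 8.99 = 0, with roots I_D = 4.92 or 72.5 mA.
The root I_D = 72.5 mA gives V_GS = -5.04 V ≤ V_t, so take I_D = 4.92 mA.
Then V_GS = 3.08 V and V_DS = V_DD − I_D(R_D+R_S) = 15 − 4.92×0.94 = 10.4 V.
Saturation requires V_DS ≥ V_GS − V_t = 1.68 V; 10.4 ≥ 1.68 ✓.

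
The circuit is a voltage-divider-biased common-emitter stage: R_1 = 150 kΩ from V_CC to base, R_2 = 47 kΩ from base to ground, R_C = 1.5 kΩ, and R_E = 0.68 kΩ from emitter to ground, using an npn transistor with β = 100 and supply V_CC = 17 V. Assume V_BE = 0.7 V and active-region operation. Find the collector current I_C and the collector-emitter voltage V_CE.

Thevenize the base divider: V_Th = V_CC·R_2/(R_1+R_2) = 17×47/197 = 4.06 V, R_Th = R_1‖R_2 = 35.8 kΩ.
Base-emitter loop: V_Th = I_B·R_Th + V_BE + (β+1)I_B·R_E, so I_B = (4.06 − 0.7) / (35.8 + 101×0.68) = 0.0321 mA.
I_C = β·I_B = 100×0.0321 = 3.21 mA, and I_E = (β+1)I_B = 3.24 mA.
V_CE = V_CC − I_C·R_C − I_E·R_E = 17 − 3.21×1.5 − 3.24×0.68 = 9.98 V.
V_CE = 9.98 V > 0.2 V confirms active-region operation.

I_C ≈ 3.2 mA, V_CE ≈ 10 V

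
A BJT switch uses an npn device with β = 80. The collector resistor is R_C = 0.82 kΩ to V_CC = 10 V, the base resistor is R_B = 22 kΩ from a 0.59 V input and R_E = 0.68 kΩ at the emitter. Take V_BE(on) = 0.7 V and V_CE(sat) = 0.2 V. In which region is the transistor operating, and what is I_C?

cutoff; I_C ≈ 0

V_BB = 0.59 V ≤ V_BE(on) = 0.7 V, so the base-emitter junction is not forward biased.
The transistor is in cutoff: I_B = I_C = 0.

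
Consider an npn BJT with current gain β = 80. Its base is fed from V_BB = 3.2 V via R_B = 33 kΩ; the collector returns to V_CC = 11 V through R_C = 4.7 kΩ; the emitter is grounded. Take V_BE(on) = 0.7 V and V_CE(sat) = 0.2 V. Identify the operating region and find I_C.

Assume active: I_B = (3.2 − 0.7)/33 = 0.0758 mA, giving I_C = β·I_B = 6.06 mA.
But then V_CE = 11 − 6.06×4.7 = -17.5 V < V_CE(sat) = 0.2 V — impossible in the active region.
So the transistor is saturated. With V_CE = 0.2 V, I_C = (V_CC − 0.2)/R_C = 10.8/4.7 = 2.3 mA.
Check: β·I_B = 6.06 mA > I_C = 2.3 mA, confirming saturation.

saturation; I_C ≈ 2.3 mA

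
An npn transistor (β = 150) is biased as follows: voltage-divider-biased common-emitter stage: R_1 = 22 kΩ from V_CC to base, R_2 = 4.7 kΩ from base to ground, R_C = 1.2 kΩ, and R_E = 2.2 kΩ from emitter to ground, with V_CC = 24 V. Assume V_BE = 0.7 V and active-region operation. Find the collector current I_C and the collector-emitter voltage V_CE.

I_C ≈ 1.6 mA, V_CE ≈ 19 V

Thevenize the base divider: V_Th = V_CC·R_2/(R_1+R_2) = 24×4.7/26.7 = 4.22 V, R_Th = R_1‖R_2 = 3.87 kΩ.
Base-emitter loop: V_Th = I_B·R_Th + V_BE + (β+1)I_B·R_E, so I_B = (4.22 − 0.7) / (3.87 + 151×2.2) = 0.0105 mA.
I_C = β·I_B = 150×0.0105 = 1.57 mA, and I_E = (β+1)I_B = 1.58 mA.
V_CE = V_CC − I_C·R_C − I_E·R_E = 24 − 1.57×1.2 − 1.58×2.2 = 18.6 V.
V_CE = 18.6 V > 0.2 V confirms active-region operation.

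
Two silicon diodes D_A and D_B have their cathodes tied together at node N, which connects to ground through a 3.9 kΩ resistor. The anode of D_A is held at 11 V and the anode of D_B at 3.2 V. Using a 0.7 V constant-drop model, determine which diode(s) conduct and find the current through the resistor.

Only D_A conducts; I_R ≈ 2.6 mA

Assume both conduct. Then node N would need to be at both 11−0.7 = 10.3 V and 3.2−0.7 = 2.5 V, which is impossible.
Assume only D_A conducts: V_N = 11 − 0.7 = 10.3 V, so I_R = 10.3/3.9 = 2.64 mA.
Check D_B: its anode-to-cathode voltage is 3.2 − 10.3 = -7.1 V < 0.7 V, so it is off. The assumption is consistent.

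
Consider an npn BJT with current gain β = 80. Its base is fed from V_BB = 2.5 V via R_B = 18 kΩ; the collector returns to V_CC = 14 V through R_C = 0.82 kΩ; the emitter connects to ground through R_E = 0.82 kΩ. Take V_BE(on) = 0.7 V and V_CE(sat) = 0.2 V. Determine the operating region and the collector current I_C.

active; I_C ≈ 1.7 mA

Assume active. Base-emitter loop: I_B = (V_BB − V_BE)/(R_B + (β+1)R_E) = (2.5 − 0.7)/(18 + 81×0.82) = 0.0213 mA.
I_C = β·I_B = 80×0.0213 = 1.71 mA.
V_CE = V_CC − I_C·R_C − I_E·R_E = 14 − 1.71×0.82 − 1.73×0.82 = 11.2 V > V_CE(sat), so the active-region assumption holds.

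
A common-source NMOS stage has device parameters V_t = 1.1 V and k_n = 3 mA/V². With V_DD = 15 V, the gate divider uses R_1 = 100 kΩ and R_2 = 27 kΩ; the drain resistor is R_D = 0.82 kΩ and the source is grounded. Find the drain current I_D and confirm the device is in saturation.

V_G = V_DD·R_2/(R_1+R_2) = 15×27/127 = 3.19 V. With the source grounded, V_GS = V_G = 3.19 V.
Assume saturation: I_D = (k_n/2)(V_GS − V_t)² = (3/2)×(3.19 − 1.1)² = 1.5×2.09² = 6.55 mA.
V_DS = V_DD − I_D·R_D = 15 − 6.55×0.82 = 9.63 V.
Saturation requires V_DS ≥ V_GS − V_t = 2.09 V; 9.63 ≥ 2.09 ✓.

I_D ≈ 6.5 mA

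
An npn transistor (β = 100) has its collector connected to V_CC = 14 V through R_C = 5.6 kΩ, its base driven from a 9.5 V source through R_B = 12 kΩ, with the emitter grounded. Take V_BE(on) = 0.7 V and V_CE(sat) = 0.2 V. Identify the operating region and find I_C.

Assume active: I_B = (9.5 − 0.7)/12 = 0.733 mA, giving I_C = β·I_B = 73.3 mA.
But then V_CE = 14 − 73.3×5.6 = -397 V < V_CE(sat) = 0.2 V — impossible in the active region.
So the transistor is saturated. With V_CE = 0.2 V, I_C = (V_CC − 0.2)/R_C = 13.8/5.6 = 2.46 mA.
Check: β·I_B = 73.3 mA > I_C = 2.46 mA, confirming saturation.

saturation; I_C ≈ 2.5 mA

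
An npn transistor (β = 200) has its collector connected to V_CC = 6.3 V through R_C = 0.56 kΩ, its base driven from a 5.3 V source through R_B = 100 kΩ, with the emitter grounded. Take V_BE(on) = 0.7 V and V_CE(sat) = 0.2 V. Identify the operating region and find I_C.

Assume active. Base-emitter loop: I_B = (V_BB − V_BE)/R_B = (5.3 − 0.7)/100 = 0.046 mA.
I_C = β·I_B = 200×0.046 = 9.2 mA.
V_CE = V_CC − I_C·R_C = 6.3 − 9.2×0.56 = 1.15 V > V_CE(sat), so the active-region assumption holds.

active; I_C ≈ 9.2 mA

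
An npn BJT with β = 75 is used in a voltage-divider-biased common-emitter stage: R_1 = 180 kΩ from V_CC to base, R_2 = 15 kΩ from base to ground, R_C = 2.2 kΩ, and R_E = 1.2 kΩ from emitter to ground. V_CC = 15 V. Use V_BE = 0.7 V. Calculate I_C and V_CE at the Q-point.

Thevenize the base divider: V_Th = V_CC·R_2/(R_1+R_2) = 15×15/195 = 1.15 V, R_Th = R_1‖R_2 = 13.8 kΩ.
Base-emitter loop: V_Th = I_B·R_Th + V_BE + (β+1)I_B·R_E, so I_B = (1.15 − 0.7) / (13.8 + 76×1.2) = 0.00432 mA.
I_C = β·I_B = 75×0.00432 = 0.324 mA, and I_E = (β+1)I_B = 0.328 mA.
V_CE = V_CC − I_C·R_C − I_E·R_E = 15 − 0.324×2.2 − 0.328×1.2 = 13.9 V.
V_CE = 13.9 V > 0.2 V confirms active-region operation.

I_C ≈ 0.32 mA, V_CE ≈ 14 V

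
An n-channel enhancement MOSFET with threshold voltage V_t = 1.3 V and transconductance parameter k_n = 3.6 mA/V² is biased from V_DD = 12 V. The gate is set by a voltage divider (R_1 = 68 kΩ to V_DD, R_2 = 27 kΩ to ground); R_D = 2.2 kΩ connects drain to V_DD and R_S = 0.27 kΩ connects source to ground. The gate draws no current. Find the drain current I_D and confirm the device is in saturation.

V_G = V_DD·R_2/(R_1+R_2) = 12×27/95 = 3.41 V.
Assume saturation: I_D = (k_n/2)(V_GS − V_t)² with V_GS = V_G − I_D·R_S = 3.41 − 0.27·I_D.
Substituting gives 0.131·I_D² − 3.05·I_D + 8.02 = 0, with roots I_D = 3.02 or 20.2 mA.
The root I_D = 20.2 mA gives V_GS = -2.05 V ≤ V_t, so take I_D = 3.02 mA.
Then V_GS = 2.6 V and V_DS = V_DD − I_D(R_D+R_S) = 12 − 3.02×2.47 = 4.54 V.
Saturation requires V_DS ≥ V_GS − V_t = 1.3 V; 4.54 ≥ 1.3 ✓.

I_D ≈ 3 mA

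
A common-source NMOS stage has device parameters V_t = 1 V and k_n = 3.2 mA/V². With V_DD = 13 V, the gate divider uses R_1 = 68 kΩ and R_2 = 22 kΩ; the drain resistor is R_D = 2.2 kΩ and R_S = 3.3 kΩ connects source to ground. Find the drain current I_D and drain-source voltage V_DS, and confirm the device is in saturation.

V_G = V_DD·R_2/(R_1+R_2) = 13×22/90 = 3.18 V.
Assume saturation: I_D = (k_n/2)(V_GS − V_t)² with V_GS = V_G − I_D·R_S = 3.18 − 3.3·I_D.
Substituting gives 17.4·I_D² − 24·I_D + 7.59 = 0, with roots I_D = 0.492 or 0.885 mA.
The root I_D = 0.885 mA gives V_GS = 0.256 V ≤ V_t, so take I_D = 0.492 mA.
Then V_GS = 1.55 V and V_DS = V_DD − I_D(R_D+R_S) = 13 − 0.492×5.5 = 10.3 V.
Saturation requires V_DS ≥ V_GS − V_t = 0.554 V; 10.3 ≥ 0.554 ✓.

I_D ≈ 0.49 mA, V_DS ≈ 10 V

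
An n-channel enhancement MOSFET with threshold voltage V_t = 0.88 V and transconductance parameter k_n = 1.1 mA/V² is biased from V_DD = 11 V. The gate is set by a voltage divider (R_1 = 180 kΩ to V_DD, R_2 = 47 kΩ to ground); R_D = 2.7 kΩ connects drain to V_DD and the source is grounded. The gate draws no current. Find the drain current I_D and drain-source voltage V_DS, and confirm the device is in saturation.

I_D ≈ 1.1 mA, V_DS ≈ 8.1 V

V_G = V_DD·R_2/(R_1+R_2) = 11×47/227 = 2.28 V. With the source grounded, V_GS = V_G = 2.28 V.
Assume saturation: I_D = (k_n/2)(V_GS − V_t)² = (1.1/2)×(2.28 − 0.88)² = 0.55×1.4² = 1.07 mA.
V_DS = V_DD − I_D·R_D = 11 − 1.07×2.7 = 8.1 V.
Saturation requires V_DS ≥ V_GS − V_t = 1.4 V; 8.1 ≥ 1.4 ✓.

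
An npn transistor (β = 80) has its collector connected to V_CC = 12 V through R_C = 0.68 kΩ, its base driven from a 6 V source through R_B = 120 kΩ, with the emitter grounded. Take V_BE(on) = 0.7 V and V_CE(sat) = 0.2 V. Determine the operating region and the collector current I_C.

Assume active. Base-emitter loop: I_B = (V_BB − V_BE)/R_B = (6 − 0.7)/120 = 0.0442 mA.
I_C = β·I_B = 80×0.0442 = 3.53 mA.
V_CE = V_CC − I_C·R_C = 12 − 3.53×0.68 = 9.6 V > V_CE(sat), so the active-region assumption holds.

active; I_C ≈ 3.5 mA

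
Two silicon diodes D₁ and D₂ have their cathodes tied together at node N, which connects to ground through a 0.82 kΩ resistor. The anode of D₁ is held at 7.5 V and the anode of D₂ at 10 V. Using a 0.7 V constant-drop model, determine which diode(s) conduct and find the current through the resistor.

Only D₂ conducts; I_R ≈ 11 mA

Assume both conduct. Then node N would need to be at both 7.5−0.7 = 6.8 V and 10−0.7 = 9.3 V, which is impossible.
Assume only D₂ conducts: V_N = 10 − 0.7 = 9.3 V, so I_R = 9.3/0.82 = 11.3 mA.
Check D₁: its anode-to-cathode voltage is 7.5 − 9.3 = -1.8 V < 0.7 V, so it is off. The assumption is consistent.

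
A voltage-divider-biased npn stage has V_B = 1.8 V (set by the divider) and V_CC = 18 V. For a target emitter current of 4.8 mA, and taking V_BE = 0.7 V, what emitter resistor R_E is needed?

R_E ≈ 0.23 kΩ

V_E = V_B − V_BE = 1.8 − 0.7 = 1.1 V.
R_E = V_E / I_E = 1.1 / 4.8 = 0.229 kΩ.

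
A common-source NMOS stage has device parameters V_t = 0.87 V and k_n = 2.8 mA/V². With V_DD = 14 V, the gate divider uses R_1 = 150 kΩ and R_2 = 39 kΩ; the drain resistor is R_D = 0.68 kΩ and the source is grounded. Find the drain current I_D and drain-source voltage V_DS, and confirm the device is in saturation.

V_G = V_DD·R_2/(R_1+R_2) = 14×39/189 = 2.89 V. With the source grounded, V_GS = V_G = 2.89 V.
Assume saturation: I_D = (k_n/2)(V_GS − V_t)² = (2.8/2)×(2.89 − 0.87)² = 1.4×2.02² = 5.71 mA.
V_DS = V_DD − I_D·R_D = 14 − 5.71×0.68 = 10.1 V.
Saturation requires V_DS ≥ V_GS − V_t = 2.02 V; 10.1 ≥ 2.02 ✓.

I_D ≈ 5.7 mA, V_DS ≈ 10 V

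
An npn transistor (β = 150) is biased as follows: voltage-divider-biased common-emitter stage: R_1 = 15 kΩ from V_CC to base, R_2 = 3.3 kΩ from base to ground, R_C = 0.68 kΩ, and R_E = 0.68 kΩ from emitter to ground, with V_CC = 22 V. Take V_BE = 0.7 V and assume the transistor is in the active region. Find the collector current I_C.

I_C ≈ 4.7 mA

Thevenize the base divider: V_Th = V_CC·R_2/(R_1+R_2) = 22×3.3/18.3 = 3.97 V, R_Th = R_1‖R_2 = 2.7 kΩ.
Base-emitter loop: V_Th = I_B·R_Th + V_BE + (β+1)I_B·R_E, so I_B = (3.97 − 0.7) / (2.7 + 151×0.68) = 0.031 mA.
I_C = β·I_B = 150×0.031 = 4.65 mA, and I_E = (β+1)I_B = 4.68 mA.
V_CE = V_CC − I_C·R_C − I_E·R_E = 22 − 4.65×0.68 − 4.68×0.68 = 15.7 V.
V_CE = 15.7 V > 0.2 V confirms active-region operation.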